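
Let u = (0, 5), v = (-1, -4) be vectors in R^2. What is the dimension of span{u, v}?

Form the matrix with u, v as columns and reduce.
The echelon form has 2 nonzero rows, so the rank is 2.

dim = 2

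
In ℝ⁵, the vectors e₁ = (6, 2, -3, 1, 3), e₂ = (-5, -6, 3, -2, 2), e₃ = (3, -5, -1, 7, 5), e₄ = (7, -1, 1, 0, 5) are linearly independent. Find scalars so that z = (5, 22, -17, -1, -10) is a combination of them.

Since e₁, e₂, e₃, e₄ are independent, the coefficients expressing z are uniquely determined by a linear system.
Row-reducing the augmented matrix gives the unique coefficients (c₁, …, c₄) = (4, -1, -1, -3).

z = 4e₁ - e₂ - e₃ - 3e₄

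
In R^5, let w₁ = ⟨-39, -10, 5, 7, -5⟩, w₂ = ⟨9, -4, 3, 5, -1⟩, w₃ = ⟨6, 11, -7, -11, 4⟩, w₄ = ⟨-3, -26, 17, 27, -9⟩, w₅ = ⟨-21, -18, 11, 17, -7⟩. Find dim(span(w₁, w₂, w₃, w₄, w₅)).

Apply Gaussian elimination to the matrix whose rows are w₁, w₂, w₃, w₄, w₅.
Exactly 2 pivots survive; hence the rank is 2.

dim = 2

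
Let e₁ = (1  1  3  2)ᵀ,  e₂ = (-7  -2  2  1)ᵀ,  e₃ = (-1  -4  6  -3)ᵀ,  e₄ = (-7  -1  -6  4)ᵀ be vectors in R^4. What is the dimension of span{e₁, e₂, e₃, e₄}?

Form the matrix with e₁, e₂, e₃, e₄ as columns and reduce.
There are 4 pivot columns, so rank = 4.

dim = 4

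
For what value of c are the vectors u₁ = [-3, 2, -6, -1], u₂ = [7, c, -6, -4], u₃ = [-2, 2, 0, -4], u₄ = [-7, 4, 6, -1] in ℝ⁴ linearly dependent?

c = -26/9

Place the vectors as rows of a 4×4 matrix; dependence ⇔ determinant zero.
Cofactor expansion gives det = -216*c - 624.
This vanishes exactly when c = -26/9.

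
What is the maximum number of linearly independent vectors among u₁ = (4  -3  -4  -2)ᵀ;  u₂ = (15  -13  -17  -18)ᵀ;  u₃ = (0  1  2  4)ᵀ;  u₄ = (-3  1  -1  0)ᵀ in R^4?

Put the 4×4 matrix [u₁|u₂|u₃|u₄] into echelon form.
There are 3 pivot columns, so rank = 3.

3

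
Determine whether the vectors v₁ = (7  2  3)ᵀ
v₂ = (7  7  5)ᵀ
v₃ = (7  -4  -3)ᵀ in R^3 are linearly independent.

linearly independent

Row-reduce the matrix whose columns are v₁, v₂, v₃.
The reduction yields 3 nonzero rows, so the rank is 3.
Since rank = 3 (the number of vectors), the set is linearly independent.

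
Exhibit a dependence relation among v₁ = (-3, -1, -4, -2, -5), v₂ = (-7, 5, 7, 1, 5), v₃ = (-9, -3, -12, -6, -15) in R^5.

3v₁ - v₃ = 0

Write the vectors as columns of a matrix and find a nonzero vector in its null space.
The free variable yields coefficients (3, 0, -1) (any nonzero multiple also works).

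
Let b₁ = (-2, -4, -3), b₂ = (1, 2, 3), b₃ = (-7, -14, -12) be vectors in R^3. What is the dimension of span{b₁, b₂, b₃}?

Apply Gaussian elimination to the matrix whose rows are b₁, b₂, b₃.
Reduction leaves 2 leading entries, giving rank 2.

2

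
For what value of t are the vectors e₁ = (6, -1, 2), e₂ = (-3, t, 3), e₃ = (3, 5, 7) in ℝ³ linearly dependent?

Dependence holds iff the 3×3 matrix [e₁ e₂ e₃] is singular.
Cofactor expansion gives det = 36*t - 150.
Setting this to zero gives t = 25/6.

t = 25/6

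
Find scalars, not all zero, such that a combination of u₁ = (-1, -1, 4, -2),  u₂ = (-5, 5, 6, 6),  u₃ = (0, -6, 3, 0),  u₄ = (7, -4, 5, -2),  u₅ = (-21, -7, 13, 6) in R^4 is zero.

Set up α₁u₁ + … + α₅u₅ = 0 and solve the homogeneous system.
A generator of the null space is (2, 1, 3, -2, -1).

2u₁ + u₂ + 3u₃ - 2u₄ - u₅ = 0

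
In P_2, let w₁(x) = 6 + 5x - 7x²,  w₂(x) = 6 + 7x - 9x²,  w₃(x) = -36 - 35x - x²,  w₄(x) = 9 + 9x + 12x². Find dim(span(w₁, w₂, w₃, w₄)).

Pass to coordinate vectors with respect to the basis {1, x, x²}.
Apply Gaussian elimination to the matrix whose rows are w₁, w₂, w₃, w₄.
There are 3 pivot columns, so rank = 3.
(With 4 elements in a 3-dimensional space the rank is at most 3.)

dim = 3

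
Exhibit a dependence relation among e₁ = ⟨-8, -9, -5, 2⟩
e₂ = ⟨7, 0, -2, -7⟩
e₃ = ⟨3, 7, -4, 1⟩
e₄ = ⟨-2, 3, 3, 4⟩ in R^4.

Write the vectors as columns of a matrix and find a nonzero vector in its null space.
The free variable yields coefficients (1, 2, 0, 3) (any nonzero multiple also works).

e₁ + 2e₂ + 3e₄ = 0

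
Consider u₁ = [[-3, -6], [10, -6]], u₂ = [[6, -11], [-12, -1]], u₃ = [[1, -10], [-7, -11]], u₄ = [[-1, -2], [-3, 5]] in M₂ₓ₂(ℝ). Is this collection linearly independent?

Write each element as a coordinate vector in ℝ⁴ using {E₁₁, E₁₂, E₂₁, E₂₂}.
The matrix [u₁|u₂|u₃|u₄] has determinant -6504.
A nonzero determinant means the columns are linearly independent.

linearly independent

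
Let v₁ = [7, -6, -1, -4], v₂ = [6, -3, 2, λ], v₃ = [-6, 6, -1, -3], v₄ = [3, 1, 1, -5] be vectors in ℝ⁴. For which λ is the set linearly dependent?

The vectors are dependent exactly when the determinant of the matrix with rows v₁, v₂, v₃, v₄ vanishes.
Expanding, det = 55*λ + 15.
This vanishes exactly when λ = -3/11.

λ = -3/11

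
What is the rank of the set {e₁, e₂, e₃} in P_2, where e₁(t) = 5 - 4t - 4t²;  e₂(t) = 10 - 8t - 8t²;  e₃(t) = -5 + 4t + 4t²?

1

Use coordinates relative to {1, t, t²}.
Row-reduce the 3×3 matrix with these as rows.
Exactly 1 pivot survives; hence the rank is 1.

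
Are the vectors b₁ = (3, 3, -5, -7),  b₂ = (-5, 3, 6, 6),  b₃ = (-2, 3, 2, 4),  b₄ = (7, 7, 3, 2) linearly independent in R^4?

The matrix [b₁|b₂|b₃|b₄] has determinant -957.
A nonzero determinant means the columns are linearly independent.

linearly independent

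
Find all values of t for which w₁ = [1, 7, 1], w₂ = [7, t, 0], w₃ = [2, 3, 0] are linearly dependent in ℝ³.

t = 21/2

The set is linearly dependent precisely when det[w₁; w₂; w₃] = 0.
Expanding, det = 21 - 2*t.
Setting this to zero gives t = 21/2.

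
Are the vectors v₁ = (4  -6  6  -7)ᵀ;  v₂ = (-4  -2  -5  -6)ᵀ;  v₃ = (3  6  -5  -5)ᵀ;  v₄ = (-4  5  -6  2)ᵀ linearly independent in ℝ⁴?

linearly independent

Form the 4×4 matrix with these as columns; its determinant is -817.
A nonzero determinant means the columns are linearly independent.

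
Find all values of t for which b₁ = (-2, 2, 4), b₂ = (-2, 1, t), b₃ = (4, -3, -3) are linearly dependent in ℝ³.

Dependence holds iff the 3×3 matrix [b₁ b₂ b₃] is singular.
Cofactor expansion gives det = 2*t + 2.
Solving 2*t + 2 = 0 yields t = -1.

t = -1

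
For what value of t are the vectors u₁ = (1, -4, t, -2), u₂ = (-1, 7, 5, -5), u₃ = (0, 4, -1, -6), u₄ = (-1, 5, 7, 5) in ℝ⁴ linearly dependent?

Dependence holds iff the 4×4 matrix [u₁ u₂ u₃ u₄] is singular.
Expanding, det = -28*t - 176.
This vanishes exactly when t = -44/7.

t = -44/7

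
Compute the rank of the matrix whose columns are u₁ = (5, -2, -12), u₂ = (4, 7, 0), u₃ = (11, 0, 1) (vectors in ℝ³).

Apply Gaussian elimination to the matrix whose rows are u₁, u₂, u₃.
There are 3 pivot columns, so rank = 3.

rank 3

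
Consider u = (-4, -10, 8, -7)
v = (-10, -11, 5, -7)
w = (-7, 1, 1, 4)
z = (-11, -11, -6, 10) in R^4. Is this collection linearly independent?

linearly independent

Form the 4×4 matrix with these as columns; its determinant is -7819.
A nonzero determinant means the columns are linearly independent.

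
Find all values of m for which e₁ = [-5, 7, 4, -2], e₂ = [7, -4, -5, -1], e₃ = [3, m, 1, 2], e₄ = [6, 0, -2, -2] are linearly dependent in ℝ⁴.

m = -13/5

The set is linearly dependent precisely when det[e₁; e₂; e₃; e₄] = 0.
Expanding, det = 40*m + 104.
Setting this to zero gives m = -13/5.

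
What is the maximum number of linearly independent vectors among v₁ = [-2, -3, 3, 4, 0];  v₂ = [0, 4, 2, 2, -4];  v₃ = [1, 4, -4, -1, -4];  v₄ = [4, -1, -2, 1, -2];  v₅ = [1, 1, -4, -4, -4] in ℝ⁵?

Row-reduce the 5×5 matrix with these as rows.
There are 5 pivot columns, so rank = 5.

5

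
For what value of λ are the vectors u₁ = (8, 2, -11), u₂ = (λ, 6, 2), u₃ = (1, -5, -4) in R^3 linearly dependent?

λ = 2/3

The set is linearly dependent precisely when det[u₁; u₂; u₃] = 0.
The determinant works out to 63*λ - 42.
Solving 63*λ - 42 = 0 yields λ = 2/3.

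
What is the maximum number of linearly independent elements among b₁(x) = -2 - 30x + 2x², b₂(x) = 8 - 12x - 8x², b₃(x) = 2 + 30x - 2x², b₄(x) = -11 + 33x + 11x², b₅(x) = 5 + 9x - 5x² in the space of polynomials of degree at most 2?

2

Represent each element by its coordinate vector in ℝ³.
Row-reduce the 5×3 matrix with these as rows.
The echelon form has 2 nonzero rows, so the rank is 2.
(With 5 elements in a 3-dimensional space the rank is at most 3.)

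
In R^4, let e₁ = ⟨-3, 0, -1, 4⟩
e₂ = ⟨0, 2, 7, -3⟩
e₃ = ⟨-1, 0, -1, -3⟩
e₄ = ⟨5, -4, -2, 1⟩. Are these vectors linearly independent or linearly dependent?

linearly independent

The matrix [e₁|e₂|e₃|e₄] has determinant -262.
A nonzero determinant means the columns are linearly independent.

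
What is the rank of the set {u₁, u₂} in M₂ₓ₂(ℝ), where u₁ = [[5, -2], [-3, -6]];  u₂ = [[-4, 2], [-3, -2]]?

Represent each element by its coordinate vector in ℝ⁴.
Form the matrix with u₁, u₂ as columns and reduce.
Reduction leaves 2 leading entries, giving rank 2.

rank 2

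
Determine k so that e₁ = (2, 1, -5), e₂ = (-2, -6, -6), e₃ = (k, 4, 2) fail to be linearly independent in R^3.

Place the vectors as rows of a 3×3 matrix; dependence ⇔ determinant zero.
Expanding, det = 68 - 36*k.
Solving 68 - 36*k = 0 yields k = 17/9.

k = 17/9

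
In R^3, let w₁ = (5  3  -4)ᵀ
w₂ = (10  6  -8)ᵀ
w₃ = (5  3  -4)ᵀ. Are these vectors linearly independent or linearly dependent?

linearly dependent

The matrix [w₁|w₂|w₃] has determinant 0.
A zero determinant means the columns are linearly dependent.
Indeed 2w₁ - w₂ = 0.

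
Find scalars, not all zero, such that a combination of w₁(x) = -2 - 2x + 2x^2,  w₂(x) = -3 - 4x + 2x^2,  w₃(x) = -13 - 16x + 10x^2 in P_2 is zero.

2w₁ + 3w₂ - w₃ = 0

Take coordinates with respect to {1, x, x^2}.
Row-reduce the matrix with w₁, w₂, w₃ as columns; the null space gives the coefficients.
One solution (up to scaling) is (2, 3, -1).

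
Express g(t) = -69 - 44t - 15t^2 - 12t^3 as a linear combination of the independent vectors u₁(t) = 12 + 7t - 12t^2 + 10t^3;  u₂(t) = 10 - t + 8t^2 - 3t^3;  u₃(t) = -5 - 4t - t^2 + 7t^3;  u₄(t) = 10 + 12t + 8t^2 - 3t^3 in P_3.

g = -2u₁ - 2u₂ - u₃ - 3u₄

Work in coordinates with respect to the standard basis {1, t, …, t^3}.
Set up the augmented matrix [u₁ | u₂ | u₃ | u₄ | g] and row-reduce.
The system has the unique solution (α₁, …, α₄) = (-2, -2, -1, -3).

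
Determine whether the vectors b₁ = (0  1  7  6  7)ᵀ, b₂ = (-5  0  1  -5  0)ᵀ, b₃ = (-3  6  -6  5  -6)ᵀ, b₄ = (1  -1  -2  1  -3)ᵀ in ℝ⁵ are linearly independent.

linearly independent

Place the vectors as rows of a 4×5 matrix and reduce to echelon form.
The reduction yields 4 nonzero rows, so the rank is 4.
Since rank = 4 (the number of vectors), the set is linearly independent.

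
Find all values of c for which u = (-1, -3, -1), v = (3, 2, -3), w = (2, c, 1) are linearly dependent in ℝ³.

The set is linearly dependent precisely when det[u; v; w] = 0.
The determinant works out to 29 - 6*c.
This vanishes exactly when c = 29/6.

c = 29/6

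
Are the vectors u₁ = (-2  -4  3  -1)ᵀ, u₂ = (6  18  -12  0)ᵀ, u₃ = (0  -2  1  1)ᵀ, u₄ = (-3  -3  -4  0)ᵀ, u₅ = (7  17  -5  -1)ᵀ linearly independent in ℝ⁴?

linearly dependent

There are 5 vectors in a 4-dimensional space, so they cannot be linearly independent.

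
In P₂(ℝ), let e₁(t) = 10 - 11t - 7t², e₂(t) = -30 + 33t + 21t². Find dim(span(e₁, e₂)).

1

Use coordinates relative to {1, t, t²}.
Row-reduce the 2×3 matrix with these as rows.
Exactly 1 pivot survives; hence the rank is 1.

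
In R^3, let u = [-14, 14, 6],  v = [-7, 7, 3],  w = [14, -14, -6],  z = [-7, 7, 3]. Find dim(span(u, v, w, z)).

dim = 1

Put the 3×4 matrix [u|v|w|z] into echelon form.
There is 1 pivot column, so rank = 1.
(With 4 elements in a 3-dimensional space the rank is at most 3.)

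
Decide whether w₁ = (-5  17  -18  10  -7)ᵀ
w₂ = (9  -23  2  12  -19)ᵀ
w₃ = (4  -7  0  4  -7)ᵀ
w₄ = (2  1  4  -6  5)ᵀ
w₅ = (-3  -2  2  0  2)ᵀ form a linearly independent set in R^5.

The matrix [w₁|w₂|w₃|w₄|w₅] has determinant 0.
A zero determinant means the columns are linearly dependent.
Indeed w₁ + 3w₂ - 7w₃ + 3w₄ = 0.

linearly dependent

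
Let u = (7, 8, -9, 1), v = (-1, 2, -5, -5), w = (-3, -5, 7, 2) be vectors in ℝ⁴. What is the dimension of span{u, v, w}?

Form the matrix with u, v, w as columns and reduce.
Exactly 2 pivots survive; hence the rank is 2.

2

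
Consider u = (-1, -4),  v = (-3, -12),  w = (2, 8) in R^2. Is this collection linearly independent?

linearly dependent

There are 3 vectors in a 2-dimensional space, so they cannot be linearly independent.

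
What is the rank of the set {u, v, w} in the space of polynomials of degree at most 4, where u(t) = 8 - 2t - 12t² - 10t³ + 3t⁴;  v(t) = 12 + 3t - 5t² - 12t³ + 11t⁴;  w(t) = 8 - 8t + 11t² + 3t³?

rank 3

Represent each element by its coordinate vector in ℝ⁵.
Row-reduce the 3×5 matrix with these as rows.
There are 3 pivot columns, so rank = 3.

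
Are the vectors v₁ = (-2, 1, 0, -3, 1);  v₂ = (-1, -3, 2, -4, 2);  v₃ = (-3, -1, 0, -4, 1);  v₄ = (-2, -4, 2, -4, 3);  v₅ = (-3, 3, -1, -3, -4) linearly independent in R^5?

Row-reduce the matrix whose columns are v₁, v₂, v₃, v₄, v₅.
The reduction yields 5 nonzero rows, so the rank is 5.
Since rank = 5 (the number of vectors), the set is linearly independent.

linearly independent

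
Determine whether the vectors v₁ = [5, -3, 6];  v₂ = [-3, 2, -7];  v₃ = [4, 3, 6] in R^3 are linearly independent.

Place the vectors as rows of a 3×3 matrix and reduce to echelon form.
The reduction yields 3 nonzero rows, so the rank is 3.
Since rank = 3 (the number of vectors), the set is linearly independent.

linearly independent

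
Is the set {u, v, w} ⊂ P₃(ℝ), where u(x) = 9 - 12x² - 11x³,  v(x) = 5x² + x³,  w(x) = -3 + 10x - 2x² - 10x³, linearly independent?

Take coordinates with respect to the standard basis {1, x, …, x³}.
Row-reduce the matrix whose columns are u, v, w.
The reduction yields 3 nonzero rows, so the rank is 3.
Since rank = 3 (the number of vectors), the set is linearly independent.

linearly independent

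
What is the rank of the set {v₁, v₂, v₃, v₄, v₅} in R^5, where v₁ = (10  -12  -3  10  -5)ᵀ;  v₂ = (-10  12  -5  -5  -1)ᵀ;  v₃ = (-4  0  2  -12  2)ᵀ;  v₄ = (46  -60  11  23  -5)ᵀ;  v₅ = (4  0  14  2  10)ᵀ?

Put the 5×5 matrix [v₁|v₂|v₃|v₄|v₅] into echelon form.
Reduction leaves 3 leading entries, giving rank 3.

rank 3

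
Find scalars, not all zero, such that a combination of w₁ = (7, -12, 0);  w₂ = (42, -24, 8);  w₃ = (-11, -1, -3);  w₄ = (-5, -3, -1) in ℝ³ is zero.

2w₁ - w₂ - 3w₃ + w₄ = 0

Row-reduce the matrix with w₁, w₂, w₃, w₄ as columns; the null space gives the coefficients.
The free variable yields coefficients (2, -1, -3, 1) (any nonzero multiple also works).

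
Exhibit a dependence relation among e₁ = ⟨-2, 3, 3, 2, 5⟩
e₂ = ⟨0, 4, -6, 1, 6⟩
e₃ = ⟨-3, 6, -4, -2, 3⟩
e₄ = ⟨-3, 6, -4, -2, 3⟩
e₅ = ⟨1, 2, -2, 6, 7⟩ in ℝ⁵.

e₃ - e₄ = 0

Write the vectors as columns of a matrix and find a nonzero vector in its null space.
The free variable yields coefficients (0, 0, 1, -1, 0) (any nonzero multiple also works).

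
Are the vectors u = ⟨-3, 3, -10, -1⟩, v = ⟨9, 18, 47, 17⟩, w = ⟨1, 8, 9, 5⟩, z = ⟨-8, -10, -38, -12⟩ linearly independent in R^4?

linearly dependent

The matrix [u|v|w|z] has determinant 0.
A zero determinant means the columns are linearly dependent.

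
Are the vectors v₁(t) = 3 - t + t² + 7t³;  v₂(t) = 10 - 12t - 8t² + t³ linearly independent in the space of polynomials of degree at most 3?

linearly independent

Write each element as a coordinate vector in ℝ⁴ using {1, t, …, t³}.
Place the vectors as rows of a 2×4 matrix and reduce to echelon form.
The reduction yields 2 nonzero rows, so the rank is 2.
Since rank = 2 (the number of vectors), the set is linearly independent.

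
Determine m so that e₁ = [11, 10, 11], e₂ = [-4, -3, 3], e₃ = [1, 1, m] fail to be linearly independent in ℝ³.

The vectors are dependent exactly when the determinant of the matrix with rows e₁, e₂, e₃ vanishes.
Cofactor expansion gives det = 7*m - 14.
Setting this to zero gives m = 2.

m = 2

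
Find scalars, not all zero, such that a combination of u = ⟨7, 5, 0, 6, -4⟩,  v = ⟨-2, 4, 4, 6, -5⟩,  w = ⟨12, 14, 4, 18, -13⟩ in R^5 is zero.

2u + v - w = 0

Write the vectors as columns of a matrix and find a nonzero vector in its null space.
The free variable yields coefficients (2, 1, -1) (any nonzero multiple also works).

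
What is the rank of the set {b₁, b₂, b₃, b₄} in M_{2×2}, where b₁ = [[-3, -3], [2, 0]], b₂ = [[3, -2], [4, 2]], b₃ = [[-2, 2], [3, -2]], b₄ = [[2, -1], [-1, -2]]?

Pass to coordinate vectors with respect to the basis {E₁₁, E₁₂, E₂₁, E₂₂}.
Form the matrix with b₁, b₂, b₃, b₄ as columns and reduce.
Exactly 4 pivots survive; hence the rank is 4.

4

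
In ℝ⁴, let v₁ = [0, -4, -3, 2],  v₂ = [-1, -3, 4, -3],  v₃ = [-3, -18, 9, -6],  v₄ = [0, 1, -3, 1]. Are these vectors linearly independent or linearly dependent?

linearly dependent

The matrix [v₁|v₂|v₃|v₄] has determinant 0.
A zero determinant means the columns are linearly dependent.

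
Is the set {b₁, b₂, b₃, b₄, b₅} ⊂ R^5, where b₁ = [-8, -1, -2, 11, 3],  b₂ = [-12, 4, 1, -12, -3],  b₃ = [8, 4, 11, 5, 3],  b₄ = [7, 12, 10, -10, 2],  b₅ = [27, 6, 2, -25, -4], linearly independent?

Place the vectors as rows of a 5×5 matrix and reduce to echelon form.
The reduction yields 4 nonzero rows, so the rank is 4.
Since rank 4 < 5, the set is linearly dependent.

linearly dependent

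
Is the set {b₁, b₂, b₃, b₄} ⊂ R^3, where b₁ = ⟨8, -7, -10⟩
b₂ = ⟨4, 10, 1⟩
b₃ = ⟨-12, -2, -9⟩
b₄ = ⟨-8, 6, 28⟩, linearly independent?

There are 4 vectors in a 3-dimensional space, so they cannot be linearly independent.

linearly dependent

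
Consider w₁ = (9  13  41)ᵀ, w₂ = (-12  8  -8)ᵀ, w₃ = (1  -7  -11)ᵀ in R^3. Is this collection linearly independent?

linearly dependent

Row-reduce the matrix whose columns are w₁, w₂, w₃.
The reduction yields 2 nonzero rows, so the rank is 2.
Since rank 2 < 3, the set is linearly dependent.
Indeed w₁ + w₂ + 3w₃ = 0.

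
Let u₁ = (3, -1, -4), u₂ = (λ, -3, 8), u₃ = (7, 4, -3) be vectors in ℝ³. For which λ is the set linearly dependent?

The vectors are dependent exactly when the determinant of the matrix with rows u₁, u₂, u₃ vanishes.
Expanding, det = -19*λ - 209.
Solving -19*λ - 209 = 0 yields λ = -11.

λ = -11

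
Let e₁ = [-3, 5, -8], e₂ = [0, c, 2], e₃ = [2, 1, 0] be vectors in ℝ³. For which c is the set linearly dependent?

c = -13/8

The set is linearly dependent precisely when det[e₁; e₂; e₃] = 0.
Cofactor expansion gives det = 16*c + 26.
Setting this to zero gives c = -13/8.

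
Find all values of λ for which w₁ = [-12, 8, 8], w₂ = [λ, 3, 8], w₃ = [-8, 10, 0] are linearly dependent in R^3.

λ = -8

The vectors are dependent exactly when the determinant of the matrix with rows w₁, w₂, w₃ vanishes.
Cofactor expansion gives det = 80*λ + 640.
Solving 80*λ + 640 = 0 yields λ = -8.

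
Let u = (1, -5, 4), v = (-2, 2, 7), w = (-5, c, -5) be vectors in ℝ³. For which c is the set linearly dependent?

c = 17

The vectors are dependent exactly when the determinant of the matrix with rows u, v, w vanishes.
Expanding, det = 255 - 15*c.
Solving 255 - 15*c = 0 yields c = 17.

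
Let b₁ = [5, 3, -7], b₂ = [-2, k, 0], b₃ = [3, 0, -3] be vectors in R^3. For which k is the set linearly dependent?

k = 3

Dependence holds iff the 3×3 matrix [b₁ b₂ b₃] is singular.
Cofactor expansion gives det = 6*k - 18.
Solving 6*k - 18 = 0 yields k = 3.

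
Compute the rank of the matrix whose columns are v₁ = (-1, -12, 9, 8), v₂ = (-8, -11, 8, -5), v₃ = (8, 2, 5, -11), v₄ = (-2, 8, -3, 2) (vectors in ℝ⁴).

Apply Gaussian elimination to the matrix whose rows are v₁, v₂, v₃, v₄.
There are 4 pivot columns, so rank = 4.

4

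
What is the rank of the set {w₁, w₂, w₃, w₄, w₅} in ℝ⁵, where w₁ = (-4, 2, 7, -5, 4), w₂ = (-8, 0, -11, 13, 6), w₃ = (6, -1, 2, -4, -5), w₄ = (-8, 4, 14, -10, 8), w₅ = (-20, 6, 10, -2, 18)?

Put the 5×5 matrix [w₁|w₂|w₃|w₄|w₅] into echelon form.
The echelon form has 2 nonzero rows, so the rank is 2.

2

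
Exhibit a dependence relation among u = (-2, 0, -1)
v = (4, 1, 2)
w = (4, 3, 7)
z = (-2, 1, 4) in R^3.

u + 2v - w + z = 0

Write the vectors as columns of a matrix and find a nonzero vector in its null space.
One solution (up to scaling) is (1, 2, -1, 1).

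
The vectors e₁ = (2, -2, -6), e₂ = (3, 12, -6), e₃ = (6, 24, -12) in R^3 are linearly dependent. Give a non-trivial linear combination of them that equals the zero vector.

Row-reduce the matrix with e₁, e₂, e₃ as columns; the null space gives the coefficients.
A generator of the null space is (0, 2, -1).

2e₂ - e₃ = 0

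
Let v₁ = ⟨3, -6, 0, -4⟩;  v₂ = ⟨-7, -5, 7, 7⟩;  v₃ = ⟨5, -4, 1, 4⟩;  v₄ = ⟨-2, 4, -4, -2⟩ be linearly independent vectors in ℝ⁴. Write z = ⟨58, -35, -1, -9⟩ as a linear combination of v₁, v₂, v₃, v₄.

z = 3v₁ - 3v₂ + 4v₃ - 4v₄

Set up the augmented matrix [v₁ | v₂ | v₃ | v₄ | z] and row-reduce.
Row-reducing the augmented matrix gives the unique coefficients (α₁, …, α₄) = (3, -3, 4, -4).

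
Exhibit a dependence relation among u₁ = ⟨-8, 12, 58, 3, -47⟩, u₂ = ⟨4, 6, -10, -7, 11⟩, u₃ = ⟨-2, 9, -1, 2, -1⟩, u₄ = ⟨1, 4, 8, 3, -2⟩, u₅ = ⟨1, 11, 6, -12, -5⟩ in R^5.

Row-reduce the matrix with u₁, u₂, u₃, u₄, u₅ as columns; the null space gives the coefficients.
A generator of the null space is (1, 3, 0, -2, -2).

u₁ + 3u₂ - 2u₄ - 2u₅ = 0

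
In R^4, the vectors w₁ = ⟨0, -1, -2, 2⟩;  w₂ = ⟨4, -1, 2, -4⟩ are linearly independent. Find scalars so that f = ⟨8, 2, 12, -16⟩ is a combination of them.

Set up the augmented matrix [w₁ | w₂ | f] and row-reduce.
The system has the unique solution (c₁, c₂) = (-4, 2).

f = -4w₁ + 2w₂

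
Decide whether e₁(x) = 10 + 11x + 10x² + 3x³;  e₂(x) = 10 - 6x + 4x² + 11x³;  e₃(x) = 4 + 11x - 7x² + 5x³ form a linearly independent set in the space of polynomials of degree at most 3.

linearly independent

Take coordinates with respect to the standard basis {1, x, …, x³}.
Row-reduce the matrix whose columns are e₁, e₂, e₃.
The reduction yields 3 nonzero rows, so the rank is 3.
Since rank = 3 (the number of vectors), the set is linearly independent.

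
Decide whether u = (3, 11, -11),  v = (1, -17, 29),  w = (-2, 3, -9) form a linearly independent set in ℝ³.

The matrix [u|v|w] has determinant 0.
A zero determinant means the columns are linearly dependent.
Indeed u + v + 2w = 0.

linearly dependent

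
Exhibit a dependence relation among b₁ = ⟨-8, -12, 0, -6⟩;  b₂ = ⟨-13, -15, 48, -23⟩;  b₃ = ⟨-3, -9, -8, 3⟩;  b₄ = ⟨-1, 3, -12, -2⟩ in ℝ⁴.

Write the vectors as columns of a matrix and find a nonzero vector in its null space.
The free variable yields coefficients (3, -1, -3, -2) (any nonzero multiple also works).

3b₁ - b₂ - 3b₃ - 2b₄ = 0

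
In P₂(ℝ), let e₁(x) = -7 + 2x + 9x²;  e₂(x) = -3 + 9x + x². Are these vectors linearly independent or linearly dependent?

linearly independent

Take coordinates with respect to the standard basis {1, x, x²}.
Place the vectors as rows of a 2×3 matrix and reduce to echelon form.
The reduction yields 2 nonzero rows, so the rank is 2.
Since rank = 2 (the number of vectors), the set is linearly independent.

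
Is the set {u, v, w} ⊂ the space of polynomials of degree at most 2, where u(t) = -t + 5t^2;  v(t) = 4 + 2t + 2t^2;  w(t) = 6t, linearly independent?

linearly independent

Write each element as a coordinate vector in ℝ³ using {1, t, t^2}.
The matrix [u|v|w] has determinant 120.
A nonzero determinant means the columns are linearly independent.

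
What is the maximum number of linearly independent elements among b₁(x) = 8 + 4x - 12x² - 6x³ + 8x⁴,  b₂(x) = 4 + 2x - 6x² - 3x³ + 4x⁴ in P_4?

Use coordinates relative to {1, x, …, x⁴}.
Row-reduce the 2×5 matrix with these as rows.
Reduction leaves 1 leading entry, giving rank 1.

1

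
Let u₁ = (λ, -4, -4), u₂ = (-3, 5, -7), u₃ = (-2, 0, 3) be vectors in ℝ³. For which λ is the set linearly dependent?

Dependence holds iff the 3×3 matrix [u₁ u₂ u₃] is singular.
Cofactor expansion gives det = 15*λ - 132.
Solving 15*λ - 132 = 0 yields λ = 44/5.

λ = 44/5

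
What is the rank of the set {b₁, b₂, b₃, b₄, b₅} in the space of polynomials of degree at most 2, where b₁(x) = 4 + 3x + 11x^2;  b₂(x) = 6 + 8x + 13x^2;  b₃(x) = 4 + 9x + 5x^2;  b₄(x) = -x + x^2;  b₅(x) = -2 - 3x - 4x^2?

Use coordinates relative to {1, x, x^2}.
Put the 3×5 matrix [b₁|b₂|b₃|b₄|b₅] into echelon form.
There are 2 pivot columns, so rank = 2.
(With 5 elements in a 3-dimensional space the rank is at most 3.)

2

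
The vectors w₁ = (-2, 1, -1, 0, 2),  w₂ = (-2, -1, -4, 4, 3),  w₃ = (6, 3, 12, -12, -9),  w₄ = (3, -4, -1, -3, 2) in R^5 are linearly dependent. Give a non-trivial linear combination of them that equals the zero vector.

Solve the homogeneous system with w₁, w₂, w₃, w₄ as columns by row-reducing the coefficient matrix.
The free variable yields coefficients (0, 3, 1, 0) (any nonzero multiple also works).

3w₂ + w₃ = 0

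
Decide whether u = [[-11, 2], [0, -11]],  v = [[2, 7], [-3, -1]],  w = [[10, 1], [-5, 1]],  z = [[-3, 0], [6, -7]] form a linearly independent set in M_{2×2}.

Take coordinates with respect to the standard basis {E₁₁, E₁₂, E₂₁, E₂₂}.
Row-reduce the matrix whose columns are u, v, w, z.
The reduction yields 4 nonzero rows, so the rank is 4.
Since rank = 4 (the number of vectors), the set is linearly independent.

linearly independent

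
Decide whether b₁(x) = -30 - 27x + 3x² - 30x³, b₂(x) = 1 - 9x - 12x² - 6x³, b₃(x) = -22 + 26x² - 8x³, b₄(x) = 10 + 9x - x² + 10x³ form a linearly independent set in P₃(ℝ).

linearly dependent

Take coordinates with respect to the standard basis {1, x, …, x³}.
Row-reduce the matrix whose columns are b₁, b₂, b₃, b₄.
The reduction yields 2 nonzero rows, so the rank is 2.
Since rank 2 < 4, the set is linearly dependent.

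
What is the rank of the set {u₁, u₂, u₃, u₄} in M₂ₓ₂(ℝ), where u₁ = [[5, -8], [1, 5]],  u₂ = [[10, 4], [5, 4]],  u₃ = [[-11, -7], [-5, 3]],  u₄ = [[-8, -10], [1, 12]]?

Represent each element by its coordinate vector in ℝ⁴.
Form the matrix with u₁, u₂, u₃, u₄ as columns and reduce.
Exactly 4 pivots survive; hence the rank is 4.

4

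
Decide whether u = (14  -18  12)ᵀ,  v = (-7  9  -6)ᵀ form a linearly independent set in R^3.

linearly dependent

Place the vectors as rows of a 2×3 matrix and reduce to echelon form.
The reduction yields 1 nonzero row, so the rank is 1.
Since rank 1 < 2, the set is linearly dependent.
Indeed u + 2v = 0.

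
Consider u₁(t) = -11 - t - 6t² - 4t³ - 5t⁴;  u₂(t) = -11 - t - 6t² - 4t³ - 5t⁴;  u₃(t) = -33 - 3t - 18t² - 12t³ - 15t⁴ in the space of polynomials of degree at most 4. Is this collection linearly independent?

Write each element as a coordinate vector in ℝ⁵ using {1, t, …, t⁴}.
Two of the vectors are equal, giving an immediate dependence.

linearly dependent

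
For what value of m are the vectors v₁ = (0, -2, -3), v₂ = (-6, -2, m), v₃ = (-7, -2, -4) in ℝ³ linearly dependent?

m = -27/7

The set is linearly dependent precisely when det[v₁; v₂; v₃] = 0.
Cofactor expansion gives det = 14*m + 54.
Solving 14*m + 54 = 0 yields m = -27/7.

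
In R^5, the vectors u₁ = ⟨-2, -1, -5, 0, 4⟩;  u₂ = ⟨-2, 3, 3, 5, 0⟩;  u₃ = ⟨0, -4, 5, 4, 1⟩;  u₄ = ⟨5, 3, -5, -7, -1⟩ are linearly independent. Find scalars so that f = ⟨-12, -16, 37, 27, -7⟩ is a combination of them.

f = -3u₁ - u₂ + u₃ - 4u₄

Write f = a₁u₁ + … + a₄u₄ and equate components.
The system has the unique solution (a₁, …, a₄) = (-3, -1, 1, -4).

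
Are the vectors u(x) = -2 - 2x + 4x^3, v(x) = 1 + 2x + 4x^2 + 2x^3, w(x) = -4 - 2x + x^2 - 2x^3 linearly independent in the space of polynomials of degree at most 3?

linearly independent

Write each element as a coordinate vector in ℝ⁴ using {1, x, …, x^3}.
Row-reduce the matrix whose columns are u, v, w.
The reduction yields 3 nonzero rows, so the rank is 3.
Since rank = 3 (the number of vectors), the set is linearly independent.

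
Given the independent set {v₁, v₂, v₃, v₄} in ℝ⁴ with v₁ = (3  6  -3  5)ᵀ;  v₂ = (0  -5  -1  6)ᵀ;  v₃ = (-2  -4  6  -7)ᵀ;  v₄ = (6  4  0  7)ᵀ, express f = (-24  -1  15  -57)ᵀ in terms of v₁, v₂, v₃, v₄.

f = 2v₁ - 3v₂ + 3v₃ - 4v₄

Since v₁, v₂, v₃, v₄ are independent, the coefficients expressing f are uniquely determined by a linear system.
The system has the unique solution (c₁, …, c₄) = (2, -3, 3, -4).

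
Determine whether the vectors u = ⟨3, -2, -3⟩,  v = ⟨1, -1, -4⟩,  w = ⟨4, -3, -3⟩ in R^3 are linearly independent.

linearly independent

The matrix [u|v|w] has determinant -4.
A nonzero determinant means the columns are linearly independent.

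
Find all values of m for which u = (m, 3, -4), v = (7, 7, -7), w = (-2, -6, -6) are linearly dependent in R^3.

m = 10/3

The vectors are dependent exactly when the determinant of the matrix with rows u, v, w vanishes.
Cofactor expansion gives det = 280 - 84*m.
Solving 280 - 84*m = 0 yields m = 10/3.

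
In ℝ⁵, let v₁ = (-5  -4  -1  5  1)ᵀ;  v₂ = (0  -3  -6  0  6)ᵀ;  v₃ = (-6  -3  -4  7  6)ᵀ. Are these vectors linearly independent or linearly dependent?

Place the vectors as rows of a 3×5 matrix and reduce to echelon form.
The reduction yields 3 nonzero rows, so the rank is 3.
Since rank = 3 (the number of vectors), the set is linearly independent.

linearly independent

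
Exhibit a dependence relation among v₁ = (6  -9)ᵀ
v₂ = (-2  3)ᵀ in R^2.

Row-reduce the matrix with v₁, v₂ as columns; the null space gives the coefficients.
The free variable yields coefficients (1, 3) (any nonzero multiple also works).

v₁ + 3v₂ = 0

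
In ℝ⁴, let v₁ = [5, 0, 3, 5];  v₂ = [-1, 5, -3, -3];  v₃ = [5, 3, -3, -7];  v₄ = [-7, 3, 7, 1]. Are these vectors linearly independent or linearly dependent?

Place the vectors as rows of a 4×4 matrix and reduce to echelon form.
The reduction yields 4 nonzero rows, so the rank is 4.
Since rank = 4 (the number of vectors), the set is linearly independent.

linearly independent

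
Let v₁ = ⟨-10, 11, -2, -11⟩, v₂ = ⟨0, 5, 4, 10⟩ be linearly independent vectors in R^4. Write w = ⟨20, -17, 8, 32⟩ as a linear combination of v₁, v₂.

w = -2v₁ + v₂

Write w = α₁v₁ + α₂v₂ and equate components.
Back-substitution yields (α₁, α₂) = (-2, 1).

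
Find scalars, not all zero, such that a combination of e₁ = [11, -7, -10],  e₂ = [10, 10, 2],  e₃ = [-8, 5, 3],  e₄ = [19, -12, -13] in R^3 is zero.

Write the vectors as columns of a matrix and find a nonzero vector in its null space.
One solution (up to scaling) is (1, 0, -1, -1).

e₁ - e₃ - e₄ = 0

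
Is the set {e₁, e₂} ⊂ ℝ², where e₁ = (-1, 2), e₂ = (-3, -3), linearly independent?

linearly independent

Row-reduce the matrix whose columns are e₁, e₂.
The reduction yields 2 nonzero rows, so the rank is 2.
Since rank = 2 (the number of vectors), the set is linearly independent.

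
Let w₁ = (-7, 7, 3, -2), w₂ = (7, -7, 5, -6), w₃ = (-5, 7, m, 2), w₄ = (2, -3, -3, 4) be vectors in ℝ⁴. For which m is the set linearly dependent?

The set is linearly dependent precisely when det[w₁; w₂; w₃; w₄] = 0.
Expanding, det = 56*m + 216.
Solving 56*m + 216 = 0 yields m = -27/7.

m = -27/7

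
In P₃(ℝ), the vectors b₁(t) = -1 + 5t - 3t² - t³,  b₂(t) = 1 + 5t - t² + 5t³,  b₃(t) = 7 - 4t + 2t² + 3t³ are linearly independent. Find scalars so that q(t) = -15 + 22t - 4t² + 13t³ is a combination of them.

Take coordinate vectors relative to {1, t, …, t³}.
Solve the system with b₁, b₂, b₃ as columns and q as the right-hand side.
Back-substitution yields (c₁, c₂, c₃) = (-2, 4, -3).

q = -2b₁ + 4b₂ - 3b₃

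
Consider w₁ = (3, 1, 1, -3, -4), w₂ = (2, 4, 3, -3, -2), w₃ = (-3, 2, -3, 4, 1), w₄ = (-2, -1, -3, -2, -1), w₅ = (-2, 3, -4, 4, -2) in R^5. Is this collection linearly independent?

linearly independent

Row-reduce the matrix whose columns are w₁, w₂, w₃, w₄, w₅.
The reduction yields 5 nonzero rows, so the rank is 5.
Since rank = 5 (the number of vectors), the set is linearly independent.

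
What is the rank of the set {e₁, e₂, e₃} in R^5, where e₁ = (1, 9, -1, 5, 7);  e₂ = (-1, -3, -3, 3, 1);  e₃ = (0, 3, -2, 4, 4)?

rank 2

Row-reduce the 3×5 matrix with these as rows.
Reduction leaves 2 leading entries, giving rank 2.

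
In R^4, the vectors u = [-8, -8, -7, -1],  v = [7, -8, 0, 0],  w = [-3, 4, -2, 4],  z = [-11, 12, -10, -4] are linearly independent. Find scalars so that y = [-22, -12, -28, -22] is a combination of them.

y = 2u + v - 3w + 2z

Set up the augmented matrix [u | v | w | z | y] and row-reduce.
Back-substitution yields (c₁, …, c₄) = (2, 1, -3, 2).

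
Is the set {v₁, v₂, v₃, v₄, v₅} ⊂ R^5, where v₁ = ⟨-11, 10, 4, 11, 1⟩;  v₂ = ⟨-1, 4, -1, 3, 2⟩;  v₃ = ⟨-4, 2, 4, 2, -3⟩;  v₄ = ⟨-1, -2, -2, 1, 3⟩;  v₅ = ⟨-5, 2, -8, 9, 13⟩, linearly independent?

Form the 5×5 matrix with these as columns; its determinant is 0.
A zero determinant means the columns are linearly dependent.

linearly dependent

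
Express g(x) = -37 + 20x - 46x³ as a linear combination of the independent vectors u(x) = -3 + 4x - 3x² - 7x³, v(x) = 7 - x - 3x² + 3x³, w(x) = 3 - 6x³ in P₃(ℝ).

Identify each element with its coordinate vector in ℝ⁴ via {1, x, …, x³}.
Write g = a₁u + … + a₃w and equate components.
Back-substitution yields (a₁, a₂, a₃) = (4, -4, 1).

g = 4u - 4v + w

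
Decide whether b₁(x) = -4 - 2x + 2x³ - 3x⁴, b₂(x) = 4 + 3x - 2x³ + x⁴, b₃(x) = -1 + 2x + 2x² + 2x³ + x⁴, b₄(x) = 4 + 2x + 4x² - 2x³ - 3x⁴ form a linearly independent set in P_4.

Take coordinates with respect to the standard basis {1, x, …, x⁴}.
Row-reduce the matrix whose columns are b₁, b₂, b₃, b₄.
The reduction yields 4 nonzero rows, so the rank is 4.
Since rank = 4 (the number of vectors), the set is linearly independent.

linearly independent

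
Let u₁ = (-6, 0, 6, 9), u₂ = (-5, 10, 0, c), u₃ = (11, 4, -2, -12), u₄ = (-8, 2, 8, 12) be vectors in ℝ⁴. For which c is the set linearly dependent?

Place the vectors as rows of a 4×4 matrix; dependence ⇔ determinant zero.
Cofactor expansion gives det = 108*c - 540.
Solving 108*c - 540 = 0 yields c = 5.

c = 5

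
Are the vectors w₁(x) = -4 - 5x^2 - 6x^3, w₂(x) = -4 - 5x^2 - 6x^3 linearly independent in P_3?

Write each element as a coordinate vector in ℝ⁴ using {1, x, …, x^3}.
Two of the vectors are equal, giving an immediate dependence.

linearly dependent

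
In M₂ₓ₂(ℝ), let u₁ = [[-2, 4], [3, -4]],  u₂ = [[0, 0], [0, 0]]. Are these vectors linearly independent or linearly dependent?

linearly dependent

Write each element as a coordinate vector in ℝ⁴ using {E₁₁, E₁₂, E₂₁, E₂₂}.
One of the vectors is the zero vector, so the set is linearly dependent.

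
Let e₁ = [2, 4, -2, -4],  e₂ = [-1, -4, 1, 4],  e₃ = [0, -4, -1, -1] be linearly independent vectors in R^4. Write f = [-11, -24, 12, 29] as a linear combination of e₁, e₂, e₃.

f = -4e₁ + 3e₂ - e₃

Write f = a₁e₁ + … + a₃e₃ and equate components.
Row-reducing the augmented matrix gives the unique coefficients (a₁, a₂, a₃) = (-4, 3, -1).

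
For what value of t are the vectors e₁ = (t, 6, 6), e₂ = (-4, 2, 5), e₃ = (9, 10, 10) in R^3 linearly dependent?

t = 27/5

The vectors are dependent exactly when the determinant of the matrix with rows e₁, e₂, e₃ vanishes.
The determinant works out to 162 - 30*t.
Solving 162 - 30*t = 0 yields t = 27/5.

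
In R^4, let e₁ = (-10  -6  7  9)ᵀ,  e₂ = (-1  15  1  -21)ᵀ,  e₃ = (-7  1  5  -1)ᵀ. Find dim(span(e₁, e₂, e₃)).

2

Put the 4×3 matrix [e₁|e₂|e₃] into echelon form.
There are 2 pivot columns, so rank = 2.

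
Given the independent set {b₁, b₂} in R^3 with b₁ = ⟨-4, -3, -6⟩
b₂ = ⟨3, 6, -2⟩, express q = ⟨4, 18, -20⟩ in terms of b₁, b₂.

Since b₁, b₂ are independent, the coefficients expressing q are uniquely determined by a linear system.
The system has the unique solution (a₁, a₂) = (2, 4).

q = 2b₁ + 4b₂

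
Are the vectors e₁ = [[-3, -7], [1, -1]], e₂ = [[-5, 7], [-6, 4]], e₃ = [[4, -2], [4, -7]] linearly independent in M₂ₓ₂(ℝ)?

Take coordinates with respect to the standard basis {E₁₁, E₁₂, E₂₁, E₂₂}.
Row-reduce the matrix whose columns are e₁, e₂, e₃.
The reduction yields 3 nonzero rows, so the rank is 3.
Since rank = 3 (the number of vectors), the set is linearly independent.

linearly independent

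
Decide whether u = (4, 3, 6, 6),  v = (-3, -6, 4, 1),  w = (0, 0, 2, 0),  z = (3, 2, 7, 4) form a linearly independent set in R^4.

Place the vectors as rows of a 4×4 matrix and reduce to echelon form.
The reduction yields 4 nonzero rows, so the rank is 4.
Since rank = 4 (the number of vectors), the set is linearly independent.

linearly independent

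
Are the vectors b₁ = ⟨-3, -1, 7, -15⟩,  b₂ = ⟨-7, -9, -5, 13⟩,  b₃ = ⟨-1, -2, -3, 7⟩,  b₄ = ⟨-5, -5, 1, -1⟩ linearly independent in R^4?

linearly dependent

The matrix [b₁|b₂|b₃|b₄] has determinant 0.
A zero determinant means the columns are linearly dependent.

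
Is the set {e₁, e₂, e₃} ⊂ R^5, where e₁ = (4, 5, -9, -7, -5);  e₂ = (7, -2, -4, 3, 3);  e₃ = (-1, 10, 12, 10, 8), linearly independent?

linearly independent

Place the vectors as rows of a 3×5 matrix and reduce to echelon form.
The reduction yields 3 nonzero rows, so the rank is 3.
Since rank = 3 (the number of vectors), the set is linearly independent.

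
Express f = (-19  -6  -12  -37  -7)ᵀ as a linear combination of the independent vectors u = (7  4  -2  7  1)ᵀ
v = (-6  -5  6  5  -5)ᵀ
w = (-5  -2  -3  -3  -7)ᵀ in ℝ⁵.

Solve the system with u, v, w as columns and f as the right-hand side.
Row-reducing the augmented matrix gives the unique coefficients (α₁, α₂, α₃) = (-3, -2, 2).

f = -3u - 2v + 2w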